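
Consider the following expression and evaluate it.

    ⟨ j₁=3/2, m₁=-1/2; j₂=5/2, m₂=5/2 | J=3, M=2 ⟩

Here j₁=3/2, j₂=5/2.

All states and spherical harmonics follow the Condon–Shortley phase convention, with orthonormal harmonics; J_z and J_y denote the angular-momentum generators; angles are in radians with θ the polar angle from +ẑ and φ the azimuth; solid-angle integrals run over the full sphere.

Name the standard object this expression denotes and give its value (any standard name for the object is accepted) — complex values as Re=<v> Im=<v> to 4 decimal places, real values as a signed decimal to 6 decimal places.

This is a Clebsch–Gordan (vector-coupling) coefficient.
triangle: 1!*2!*4!/8! = 48/40320
(j±m)!: 1!*2!*5!*0!*5!*1! = 28800
prefactor² = (2J+1)*Δ*N² = 240
  k=1: −1/(1!*0!*1!*4!*1!*0!) = -1/24
Σ = -1/24  ⇒  CG² = 240*(-1/24)² = 5/12
CG = −√(5/12) = -0.645497

Clebsch–Gordan coefficient, −√(5/12) ≈ -0.645497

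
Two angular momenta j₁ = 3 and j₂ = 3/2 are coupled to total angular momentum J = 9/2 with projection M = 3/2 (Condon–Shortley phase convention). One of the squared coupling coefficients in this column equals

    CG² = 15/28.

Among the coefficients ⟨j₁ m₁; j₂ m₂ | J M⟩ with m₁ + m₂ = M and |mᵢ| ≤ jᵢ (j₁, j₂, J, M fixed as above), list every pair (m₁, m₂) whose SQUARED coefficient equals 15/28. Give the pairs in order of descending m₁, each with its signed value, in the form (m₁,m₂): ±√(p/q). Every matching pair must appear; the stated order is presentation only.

Admissible pairs with m₁+m₂ = M = 3/2: (0,3/2), (1,1/2), (2,-1/2), (3,-3/2)
  (m₁,m₂)=(3,-3/2): CG² = 1/84, CG = +√(1/84)
  (m₁,m₂)=(2,-1/2): CG² = 3/14, CG = +√(3/14)
  (m₁,m₂)=(1,1/2): CG² = 15/28, CG = +√(15/28)   ← matches the target
  (m₁,m₂)=(0,3/2): CG² = 5/21, CG = +√(5/21)
Pairs with CG² = 15/28: (1,1/2): +√(15/28)

(1,1/2): +√(15/28)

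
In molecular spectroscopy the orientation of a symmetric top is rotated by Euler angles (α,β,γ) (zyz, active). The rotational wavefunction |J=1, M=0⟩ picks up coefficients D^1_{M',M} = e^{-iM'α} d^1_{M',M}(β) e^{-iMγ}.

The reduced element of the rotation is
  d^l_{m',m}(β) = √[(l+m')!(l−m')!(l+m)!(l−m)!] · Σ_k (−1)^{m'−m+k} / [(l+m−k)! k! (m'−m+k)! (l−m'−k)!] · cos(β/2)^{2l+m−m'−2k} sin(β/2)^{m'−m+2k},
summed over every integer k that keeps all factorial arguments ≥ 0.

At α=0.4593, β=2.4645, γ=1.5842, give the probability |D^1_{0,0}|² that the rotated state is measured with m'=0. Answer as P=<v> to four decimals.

First d^1_{0,0}(β=2.4645), then the phase factors e^{-i(0)α} and e^{-i(0)γ}:
With c≡cos(β/2)=0.332116 and s≡sin(β/2)=0.943238, N=[1·1·1·1]^{1/2}=1.000000
k∈{0,1} keeps every argument non-negative
  k=0: (−1)^0·1.0000/(1)·0.3321^2·0.9432^0 = +0.110301
  k=1: (−1)^1·1.0000/(1)·0.3321^0·0.9432^2 = -0.889699
d^1_{0,0}(2.4645) = +0.110301 -0.889699 = -0.779398
|D^1_{0,0}|² = |d^1_{0,0}(β)|² = (-0.779398)² = 0.607461 (the z-rotation phases have unit modulus)

P=0.6075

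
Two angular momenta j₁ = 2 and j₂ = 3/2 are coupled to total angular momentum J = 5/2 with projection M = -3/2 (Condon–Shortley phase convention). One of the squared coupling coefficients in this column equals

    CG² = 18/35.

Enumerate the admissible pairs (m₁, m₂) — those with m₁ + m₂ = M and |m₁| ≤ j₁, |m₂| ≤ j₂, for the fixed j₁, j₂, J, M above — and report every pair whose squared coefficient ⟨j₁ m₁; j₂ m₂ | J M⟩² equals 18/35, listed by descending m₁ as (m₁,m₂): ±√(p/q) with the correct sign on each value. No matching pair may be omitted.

Admissible pairs with m₁+m₂ = M = -3/2: (-2,1/2), (-1,-1/2), (0,-3/2)
  (m₁,m₂)=(0,-3/2): CG² = 18/35, CG = +√(18/35)   ← matches the target
  (m₁,m₂)=(-1,-1/2): CG² = 1/35, CG = −√(1/35)
  (m₁,m₂)=(-2,1/2): CG² = 16/35, CG = −√(16/35)
Pairs with CG² = 18/35: (0,-3/2): +√(18/35)

(0,-3/2): +√(18/35)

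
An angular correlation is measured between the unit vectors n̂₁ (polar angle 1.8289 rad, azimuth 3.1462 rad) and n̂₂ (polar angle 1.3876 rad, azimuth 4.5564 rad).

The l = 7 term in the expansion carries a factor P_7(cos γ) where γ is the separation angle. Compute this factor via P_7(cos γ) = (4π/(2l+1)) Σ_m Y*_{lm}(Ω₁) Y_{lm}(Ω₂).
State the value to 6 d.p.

-0.208262

Addition theorem: P_7(cos γ) = (4π/15) Σ_m Y*_{lm}(Ω₁) Y_{lm}(Ω₂), m = −7…7:
  m=-7: Y*=-0.39480 - 0.01274j  Y=0.39435 - 0.20474j  product -0.15829 + 0.07581j
  m=-6: Y*=-0.39002 - 0.01078j  Y=-0.18268 - 0.24800j  product 0.06857 + 0.09870j
  m=-5: Y*=0.04744 + 0.00109j  Y=0.13484 - 0.13632j  product 0.00655 - 0.00632j
  m=-4: Y*=0.35240 + 0.00650j  Y=-0.26050 - 0.18753j  product -0.09058 - 0.06778j
  m=-3: Y*=0.06929 + 0.00096j  Y=0.04588 - 0.09078j  product 0.00327 - 0.00625j
  m=-2: Y*=-0.31510 - 0.00290j  Y=-0.30179 - 0.09733j  product 0.09481 + 0.03154j
  m=-1: Y*=-0.11196 - 0.00052j  Y=0.01024 - 0.06510j  product -0.00118 + 0.00728j
  m=+0: Y*=0.30153 + 0.00000j  Y=-0.31464 + 0.00000j  product -0.09488 + 0.00000j
  m=+1: Y*=0.11196 - 0.00052j  Y=-0.01024 - 0.06510j  product -0.00118 - 0.00728j
  m=+2: Y*=-0.31510 + 0.00290j  Y=-0.30179 + 0.09733j  product 0.09481 - 0.03154j
  m=+3: Y*=-0.06929 + 0.00096j  Y=-0.04588 - 0.09078j  product 0.00327 + 0.00625j
  m=+4: Y*=0.35240 - 0.00650j  Y=-0.26050 + 0.18753j  product -0.09058 + 0.06778j
  m=+5: Y*=-0.04744 + 0.00109j  Y=-0.13484 - 0.13632j  product 0.00655 + 0.00632j
  m=+6: Y*=-0.39002 + 0.01078j  Y=-0.18268 + 0.24800j  product 0.06857 - 0.09870j
  m=+7: Y*=0.39480 - 0.01274j  Y=-0.39435 - 0.20474j  product -0.15829 - 0.07581j
Total Σ_m = -0.24859 + 0.00000j. Multiply by 0.837758: -0.20826 + 0.00000j. P_7(cos γ) = -0.208262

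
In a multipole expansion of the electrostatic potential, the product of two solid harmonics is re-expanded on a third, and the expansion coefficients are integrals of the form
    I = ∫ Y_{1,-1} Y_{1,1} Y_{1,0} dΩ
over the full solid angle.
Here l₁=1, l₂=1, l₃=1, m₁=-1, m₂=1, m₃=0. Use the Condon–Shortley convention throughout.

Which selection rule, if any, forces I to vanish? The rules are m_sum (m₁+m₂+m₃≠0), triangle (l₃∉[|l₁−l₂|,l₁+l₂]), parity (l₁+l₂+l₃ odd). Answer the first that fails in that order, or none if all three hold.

azimuthal sum: -1 + 1 + 0 = 0  ✓
0 ≤ 1 ≤ 2 (triangle on l)  ✓
L = 1 + 1 + 1 = 3 (odd)  ✗

parity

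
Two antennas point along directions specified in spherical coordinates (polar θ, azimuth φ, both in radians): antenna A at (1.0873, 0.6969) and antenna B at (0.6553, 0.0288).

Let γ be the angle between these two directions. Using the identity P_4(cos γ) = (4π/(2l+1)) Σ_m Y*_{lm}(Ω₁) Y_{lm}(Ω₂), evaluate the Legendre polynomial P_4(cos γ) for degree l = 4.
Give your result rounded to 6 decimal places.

Summing Y*_{l m}(θ₁,φ₁)·Y_{l m}(θ₂,φ₂) over m ∈ [−4, 4]; prefactor 4π/(2·4+1) = 1.396263:
  m=-4: Y*=-0.25507 + 0.09426j  Y=0.06063 - 0.00702j  product -0.01480 + 0.00750j
  m=-3: Y*=-0.20063 + 0.35048j  Y=0.22375 - 0.01938j  product -0.03810 + 0.08231j
  m=-2: Y*=0.02368 + 0.13236j  Y=0.42174 - 0.02432j  product 0.01320 + 0.05525j
  m=-1: Y*=-0.22207 - 0.18587j  Y=0.31998 - 0.00922j  product -0.07277 - 0.05743j
  m=+0: Y*=-0.19557 + 0.00000j  Y=-0.21450 + 0.00000j  product 0.04195 + 0.00000j
  m=+1: Y*=0.22207 - 0.18587j  Y=-0.31998 - 0.00922j  product -0.07277 + 0.05743j
  m=+2: Y*=0.02368 - 0.13236j  Y=0.42174 + 0.02432j  product 0.01320 - 0.05525j
  m=+3: Y*=0.20063 + 0.35048j  Y=-0.22375 - 0.01938j  product -0.03810 - 0.08231j
  m=+4: Y*=-0.25507 - 0.09426j  Y=0.06063 + 0.00702j  product -0.01480 - 0.00750j
Total Σ_m = -0.18299 + 0.00000j. Multiply by 1.396263: -0.25550 + 0.00000j. P_4(cos γ) = -0.255499

-0.255499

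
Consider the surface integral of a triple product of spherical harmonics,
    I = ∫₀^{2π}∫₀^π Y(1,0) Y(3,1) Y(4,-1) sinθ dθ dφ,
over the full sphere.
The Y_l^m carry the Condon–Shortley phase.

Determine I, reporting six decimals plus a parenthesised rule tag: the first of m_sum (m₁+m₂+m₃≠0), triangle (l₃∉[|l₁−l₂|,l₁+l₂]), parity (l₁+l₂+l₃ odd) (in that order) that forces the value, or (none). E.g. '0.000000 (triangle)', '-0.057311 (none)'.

m-sum 0 ✓  L=8 even ✓  2≤4≤4 ✓
Π(2lᵢ+1) = 3×7×9 = 189
triangle coeff Δ(1,3,4) = 1/252
Σ_t [0,0]: t=0:+1/36 = 1/36
(3j)²=4/63 [(1 3 4; 0 0 0)], sign=+1
Σ_t [0,0]: t=0:+1/48 = 1/48
(3j)²=5/84 [(1 3 4; 0 1 -1)], sign=-1
⇒ 4πI² = 5/7
I = (-1)√(5/7/(4π)) = -0.23841361
No selection rule forces the value: the integral is nonzero (none).

-0.238414 (none)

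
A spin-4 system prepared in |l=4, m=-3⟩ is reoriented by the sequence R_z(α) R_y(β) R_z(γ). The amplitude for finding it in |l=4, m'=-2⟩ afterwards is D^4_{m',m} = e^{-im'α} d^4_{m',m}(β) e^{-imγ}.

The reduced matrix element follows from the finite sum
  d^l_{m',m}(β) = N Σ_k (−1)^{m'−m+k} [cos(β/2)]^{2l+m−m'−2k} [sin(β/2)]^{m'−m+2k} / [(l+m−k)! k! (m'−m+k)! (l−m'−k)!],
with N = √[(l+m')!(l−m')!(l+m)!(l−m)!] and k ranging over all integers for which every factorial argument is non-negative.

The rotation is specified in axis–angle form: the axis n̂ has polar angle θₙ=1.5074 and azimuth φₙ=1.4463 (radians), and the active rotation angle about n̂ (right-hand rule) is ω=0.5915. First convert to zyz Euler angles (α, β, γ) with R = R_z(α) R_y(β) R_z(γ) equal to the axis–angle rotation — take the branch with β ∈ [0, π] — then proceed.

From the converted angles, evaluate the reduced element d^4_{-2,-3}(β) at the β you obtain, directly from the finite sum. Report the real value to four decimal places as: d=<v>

Axis–angle → zyz. n̂ = (sinθₙcosφₙ, sinθₙsinφₙ, cosθₙ) = (+0.123926, +0.990267, +0.063354), ω = 0.5915.
R = I cosω + sinω [n̂]ₓ + (1−cosω) n̂n̂ᵀ gives
  R = [+0.832714, -0.014477, +0.553513; +0.056176, +0.996709, -0.058443; -0.550846, +0.079760, +0.830787]
β = atan2(√(R₁₃²+R₂₃²), R₃₃) = 0.590276; α = atan2(R₂₃, R₁₃) mod 2π = 6.177990; γ = atan2(R₃₂, −R₃₁) mod 2π = 0.143797
d^4_{-2,-3}(β=0.5903) via the finite sum:
c=cos(0.590276/2)=0.956762, s=sin(0.590276/2)=0.290872; N=√[2·720·1·5040]=2693.993318
Admissible k: 0..1 (factorial args all ≥0)
  k=0: (−1)^1·2693.9933/(720)·0.9568^7·0.2909^1 = -0.798718
  k=1: (−1)^2·2693.9933/(240)·0.9568^5·0.2909^3 = +0.221468
d^4_{-2,-3}(0.5903) = -0.798718 +0.221468 = -0.577250

d=-0.5773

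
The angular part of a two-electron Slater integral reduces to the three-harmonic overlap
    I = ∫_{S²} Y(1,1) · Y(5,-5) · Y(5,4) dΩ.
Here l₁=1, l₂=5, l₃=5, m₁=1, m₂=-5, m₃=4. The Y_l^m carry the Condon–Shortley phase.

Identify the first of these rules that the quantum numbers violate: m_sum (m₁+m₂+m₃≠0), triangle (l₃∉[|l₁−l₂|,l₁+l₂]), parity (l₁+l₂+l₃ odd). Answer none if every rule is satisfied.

parity

Σmᵢ = 0  ✓
l₃∈[|l₁−l₂|,l₁+l₂]=[4,6], have l₃=5  ✓
Σlᵢ = 11 ⇒ odd  ✗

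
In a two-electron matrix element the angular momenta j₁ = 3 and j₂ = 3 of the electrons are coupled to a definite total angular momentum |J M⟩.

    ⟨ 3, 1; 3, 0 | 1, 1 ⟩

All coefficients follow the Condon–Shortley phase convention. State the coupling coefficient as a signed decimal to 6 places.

+√(3/14) ≈ +0.462910

triangle: 5!·1!·1!/8! = 120/40320
(j±m)!: 4!·2!·3!·3!·2!·0! = 3456
prefactor² = (2J+1)·Δ·N² = 216/7
  k=2: +1/(2!·3!·0!·1!·1!·0!) = 1/12
Σ = 1/12  ⇒  CG² = 216/7·(1/12)² = 3/14
CG = +√(3/14) = +0.462910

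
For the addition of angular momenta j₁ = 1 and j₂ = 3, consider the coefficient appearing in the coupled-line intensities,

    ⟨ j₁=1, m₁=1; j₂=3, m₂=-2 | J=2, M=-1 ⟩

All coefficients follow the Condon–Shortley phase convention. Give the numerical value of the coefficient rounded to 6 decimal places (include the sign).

+0.690066  (= +√(10/21))

√[5·2!0!4!/7! · 2!0!1!5!1!3!] = √(480/7)
  +(−1)^0/∏(0,2,0,1,0,3)! = 1/12  (running 1/12)
⟨..|..⟩ = √(480/7)·(1/12) = +0.690066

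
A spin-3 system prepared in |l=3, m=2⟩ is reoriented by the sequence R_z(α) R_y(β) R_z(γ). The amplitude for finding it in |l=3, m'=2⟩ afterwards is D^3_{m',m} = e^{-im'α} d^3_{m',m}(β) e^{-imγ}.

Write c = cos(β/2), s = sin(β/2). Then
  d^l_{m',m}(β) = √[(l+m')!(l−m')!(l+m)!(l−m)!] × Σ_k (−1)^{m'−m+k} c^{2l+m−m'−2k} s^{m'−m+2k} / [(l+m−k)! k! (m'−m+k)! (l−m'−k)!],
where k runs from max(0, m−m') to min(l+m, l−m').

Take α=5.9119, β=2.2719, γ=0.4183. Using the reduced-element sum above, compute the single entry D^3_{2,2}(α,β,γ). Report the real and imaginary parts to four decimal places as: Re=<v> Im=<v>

Re=-0.1234 Im=0.0116

D^3_{2,2}(5.9119,2.2719,0.4183) = e^{-i·2·5.9119}·d^3_{2,2}(2.2719)·e^{-i·2·0.4183}. Compute d first:
With c≡cos(β/2)=0.421271 and s≡sin(β/2)=0.906935, N=[120·1·120·1]^{1/2}=120.000000
The bounds max(0,m−m')=0 and min(l+m,l−m')=1 give 2 terms
  k=0: (−1)^0·120.0000/(120)·0.4213^6·0.9069^0 = +0.005589
  k=1: (−1)^1·120.0000/(24)·0.4213^4·0.9069^2 = -0.129529
d^3_{2,2}(2.2719) = +0.005589 -0.129529 = -0.123940
Phases: e^{-i·(2)·5.9119}=+0.736733+0.676184i, e^{-i·(2)·0.4183}=+0.669991-0.742369i ⇒ D=-0.123392+0.011637i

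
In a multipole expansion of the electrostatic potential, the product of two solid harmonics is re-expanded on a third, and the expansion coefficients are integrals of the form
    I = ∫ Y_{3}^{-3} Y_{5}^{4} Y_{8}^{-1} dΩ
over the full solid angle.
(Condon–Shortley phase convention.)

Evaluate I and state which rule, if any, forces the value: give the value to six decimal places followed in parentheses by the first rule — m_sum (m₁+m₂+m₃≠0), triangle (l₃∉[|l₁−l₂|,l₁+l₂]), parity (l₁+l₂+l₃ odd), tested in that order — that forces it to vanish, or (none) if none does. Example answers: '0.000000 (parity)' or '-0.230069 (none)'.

Checks pass: Σm=0; 16 even; l₃=8∈[2,8].
(2·3+1)(2·5+1)(2·8+1) = 1309
Δ: 0! 6! 10! / 17! → 1/136136
sum: t=0:+1/518400 = 1/518400
3j²(3 5 8; 0 0 0) = Δ·Π!·Σ² = 56/2431  (sign +1)
sum: t=0:+1/261273600 = 1/261273600
3j²(3 5 8; -3 4 -1) = Δ·Π!·Σ² = 1/19448  (sign -1)
combine: 4πI² = 1309·56/2431·1/19448 = 49/31603
take √, sign -1: I = -0.01110782
No selection rule forces the value: the integral is nonzero (none).

-0.011108 (none)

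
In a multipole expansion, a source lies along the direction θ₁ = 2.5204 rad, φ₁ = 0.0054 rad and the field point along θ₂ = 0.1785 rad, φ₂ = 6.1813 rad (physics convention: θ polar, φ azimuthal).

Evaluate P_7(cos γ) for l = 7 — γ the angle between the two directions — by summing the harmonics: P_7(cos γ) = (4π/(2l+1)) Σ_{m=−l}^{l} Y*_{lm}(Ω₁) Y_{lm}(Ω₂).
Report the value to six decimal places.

Term-by-term m-sum for l=7 (normalisation 4π/15 = 0.837758):
  m=-7: Y*=0.01130 + 0.00043j  Y=0.00000 + 0.00000j  product 0.00000 + 0.00000j
  m=-6: Y*=-0.05910 - 0.00192j  Y=0.00005 + 0.00003j  product -0.00000 - 0.00000j
  m=-5: Y*=0.18607 + 0.00503j  Y=0.00066 + 0.00037j  product 0.00012 + 0.00007j
  m=-4: Y*=-0.38311 - 0.00828j  Y=0.00632 + 0.00273j  product -0.00240 - 0.00110j
  m=-3: Y*=0.47730 + 0.00773j  Y=0.04323 + 0.01364j  product 0.02053 + 0.00685j
  m=-2: Y*=-0.20647 - 0.00223j  Y=0.20247 + 0.04184j  product -0.04171 - 0.00909j
  m=-1: Y*=-0.30230 - 0.00163j  Y=0.57714 + 0.05901j  product -0.17438 - 0.01878j
  m=+0: Y*=0.31565 + 0.00000j  Y=0.65637 + 0.00000j  product 0.20718 + 0.00000j
  m=+1: Y*=0.30230 - 0.00163j  Y=-0.57714 + 0.05901j  product -0.17438 + 0.01878j
  m=+2: Y*=-0.20647 + 0.00223j  Y=0.20247 - 0.04184j  product -0.04171 + 0.00909j
  m=+3: Y*=-0.47730 + 0.00773j  Y=-0.04323 + 0.01364j  product 0.02053 - 0.00685j
  m=+4: Y*=-0.38311 + 0.00828j  Y=0.00632 - 0.00273j  product -0.00240 + 0.00110j
  m=+5: Y*=-0.18607 + 0.00503j  Y=-0.00066 + 0.00037j  product 0.00012 - 0.00007j
  m=+6: Y*=-0.05910 + 0.00192j  Y=0.00005 - 0.00003j  product -0.00000 + 0.00000j
  m=+7: Y*=-0.01130 + 0.00043j  Y=-0.00000 + 0.00000j  product 0.00000 - 0.00000j
Accumulated sum -0.18850 + 0.00000j; after 4π/(2l+1) scaling, -0.15792 + 0.00000j ⇒ P_7 = -0.157916

-0.157916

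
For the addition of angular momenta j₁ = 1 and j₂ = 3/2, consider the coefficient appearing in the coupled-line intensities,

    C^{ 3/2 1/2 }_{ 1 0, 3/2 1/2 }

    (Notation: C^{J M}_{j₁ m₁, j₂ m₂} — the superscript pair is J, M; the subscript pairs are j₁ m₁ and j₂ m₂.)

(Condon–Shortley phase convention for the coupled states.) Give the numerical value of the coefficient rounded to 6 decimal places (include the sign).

-0.258199  (= −√(1/15))

j₁+j₂−J=1  J+j₁−j₂=1  J−j₁+j₂=2  j₁+j₂+J+1=5
(j₁±m₁, j₂±m₂, J±M) = (1,1,2,1,2,1)
P² = 4/15
sum k=0..1:
  [0] +1/2 = 1/2
  [1] −1/1 = -1
S = -1/2
C² = P²·S² = 1/15 ; C = -0.258199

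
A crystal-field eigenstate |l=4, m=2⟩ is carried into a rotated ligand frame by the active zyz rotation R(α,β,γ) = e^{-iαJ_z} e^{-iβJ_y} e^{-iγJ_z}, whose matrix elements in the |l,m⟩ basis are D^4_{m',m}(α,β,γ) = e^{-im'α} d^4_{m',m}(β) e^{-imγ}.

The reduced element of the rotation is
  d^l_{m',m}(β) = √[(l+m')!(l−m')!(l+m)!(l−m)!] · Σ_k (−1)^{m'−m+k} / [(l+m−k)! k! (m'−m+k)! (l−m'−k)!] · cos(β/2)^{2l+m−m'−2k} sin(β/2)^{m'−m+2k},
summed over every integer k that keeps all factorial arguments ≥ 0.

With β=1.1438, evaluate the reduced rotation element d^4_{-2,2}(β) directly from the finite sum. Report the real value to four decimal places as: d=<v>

d^4_{-2,2}(β=1.1438) via the finite sum:
c=cos(1.143800/2)=0.840874, s=sin(1.143800/2)=0.541231; N=√[2·720·720·2]=1440.000000
k∈{4,5,6} keeps every argument non-negative
  k=4: (−1)^0·1440.0000/(96)·0.8409^4·0.5412^4 = +0.643495
  k=5: (−1)^1·1440.0000/(120)·0.8409^2·0.5412^6 = -0.213274
  k=6: (−1)^2·1440.0000/(1440)·0.8409^0·0.5412^8 = +0.007363
d^4_{-2,2}(1.1438) = +0.643495 -0.213274 +0.007363 = +0.437584

d=0.4376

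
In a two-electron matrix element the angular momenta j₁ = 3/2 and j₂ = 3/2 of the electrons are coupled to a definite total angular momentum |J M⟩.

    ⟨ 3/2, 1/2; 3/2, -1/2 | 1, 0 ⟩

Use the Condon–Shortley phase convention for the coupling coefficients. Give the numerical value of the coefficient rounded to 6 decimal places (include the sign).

−√(1/20) ≈ -0.223607

√[3·2!1!1!/5! · 2!1!1!2!1!1!] = √(1/5)
  +(−1)^0/∏(0,2,1,1,0,0)! = 1/2  (running 1/2)
  +(−1)^1/∏(1,1,0,0,1,1)! = -1  (running -1/2)
⟨..|..⟩ = √(1/5)·(-1/2) = -0.223607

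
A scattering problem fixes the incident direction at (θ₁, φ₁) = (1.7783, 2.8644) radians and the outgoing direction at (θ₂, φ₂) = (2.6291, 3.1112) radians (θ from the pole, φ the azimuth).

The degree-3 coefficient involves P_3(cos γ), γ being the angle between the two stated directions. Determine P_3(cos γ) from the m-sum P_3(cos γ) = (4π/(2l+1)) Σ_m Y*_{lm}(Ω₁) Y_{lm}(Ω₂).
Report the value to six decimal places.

-0.296915

Addition theorem: P_3(cos γ) = (4π/7) Σ_m Y*_{lm}(Ω₁) Y_{lm}(Ω₂), m = −3…3:
  m=-3: (-0.263384+0.288907i) × (-0.048987-0.004479i) = +0.014196-0.012973i  (running Σ = +0.014196-0.012973i)
  m=-2: (-0.171414+0.106132i) × (-0.213765-0.013010i) = +0.038023-0.020457i  (running Σ = +0.052220-0.033430i)
  m=-1: (+0.239624-0.068177i) × (-0.443164-0.013473i) = -0.107111+0.026985i  (running Σ = -0.054892-0.006445i)
  m=0: (+0.214327-0.000000i) × (-0.259464+0.000000i) = -0.055610+0.000000i  (running Σ = -0.110502-0.006445i)
  m=1: (-0.239624-0.068177i) × (+0.443164-0.013473i) = -0.107111-0.026985i  (running Σ = -0.217614-0.033430i)
  m=2: (-0.171414-0.106132i) × (-0.213765+0.013010i) = +0.038023+0.020457i  (running Σ = -0.179590-0.012973i)
  m=3: (+0.263384+0.288907i) × (+0.048987-0.004479i) = +0.014196+0.012973i  (running Σ = -0.165394-0.000000i)
Σ over m = -0.165394-0.000000i; ×(4π/7) → -0.296915-0.000000i. Real part: -0.296915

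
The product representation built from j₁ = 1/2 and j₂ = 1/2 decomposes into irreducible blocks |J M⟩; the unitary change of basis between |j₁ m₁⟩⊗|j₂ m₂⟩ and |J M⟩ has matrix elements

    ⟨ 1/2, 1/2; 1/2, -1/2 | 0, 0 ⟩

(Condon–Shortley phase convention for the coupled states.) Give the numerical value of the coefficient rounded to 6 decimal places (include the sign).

j₁+j₂−J=1  J+j₁−j₂=0  J−j₁+j₂=0  j₁+j₂+J+1=2
(j₁±m₁, j₂±m₂, J±M) = (1,0,0,1,0,0)
P² = 1/2
sum k=0..0:
  [0] +1/1 = 1
S = 1
C² = P²·S² = 1/2 ; C = +0.707107

+√(1/2) ≈ +0.707107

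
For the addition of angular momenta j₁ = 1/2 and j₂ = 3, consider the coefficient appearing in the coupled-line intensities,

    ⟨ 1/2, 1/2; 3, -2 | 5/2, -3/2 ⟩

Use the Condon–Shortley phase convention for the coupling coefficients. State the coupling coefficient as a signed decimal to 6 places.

+0.845154  (= +√(5/7))

j₁+j₂−J=1  J+j₁−j₂=0  J−j₁+j₂=5  j₁+j₂+J+1=7
(j₁±m₁, j₂±m₂, J±M) = (1,0,1,5,1,4)
P² = 2880/7
sum k=0..0:
  [0] +1/24 = 1/24
S = 1/24
C² = P²·S² = 5/7 ; C = +0.845154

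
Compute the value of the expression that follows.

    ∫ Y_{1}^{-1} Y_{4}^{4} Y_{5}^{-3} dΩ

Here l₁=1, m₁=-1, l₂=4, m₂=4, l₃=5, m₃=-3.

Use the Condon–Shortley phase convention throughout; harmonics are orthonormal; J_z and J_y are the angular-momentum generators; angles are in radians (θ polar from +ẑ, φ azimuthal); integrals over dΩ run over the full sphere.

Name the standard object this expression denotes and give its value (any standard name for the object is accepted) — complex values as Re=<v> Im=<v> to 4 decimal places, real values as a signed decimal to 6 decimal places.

This is a Gaunt coefficient — the integral of a triple product of spherical harmonics over the sphere.
m-sum 0 ✓  L=10 even ✓  3≤5≤5 ✓
Π(2lᵢ+1) = 3×9×11 = 297
triangle coeff Δ(1,4,5) = 1/495
Σ_t [0,0]: t=0:+1/576 = 1/576
(3j)²=5/99 [(1 4 5; 0 0 0)], sign=-1
Σ_t [0,0]: t=0:+1/80640 = 1/80640
(3j)²=1/495 [(1 4 5; -1 4 -3)], sign=+1
⇒ 4πI² = 1/33
I = (-1)√(1/33/(4π)) = -0.04910640

Gaunt coefficient, -0.049106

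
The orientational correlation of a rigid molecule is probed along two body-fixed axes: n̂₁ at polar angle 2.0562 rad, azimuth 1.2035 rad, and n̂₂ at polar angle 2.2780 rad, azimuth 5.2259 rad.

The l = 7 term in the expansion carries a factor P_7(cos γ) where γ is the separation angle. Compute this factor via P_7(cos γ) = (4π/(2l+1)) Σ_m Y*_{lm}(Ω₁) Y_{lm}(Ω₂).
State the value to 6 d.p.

0.236098

Summing Y*_{l m}(θ₁,φ₁)·Y_{l m}(θ₂,φ₂) over m ∈ [−7, 7]; prefactor 4π/(2·7+1) = 0.837758:
  m=-7: (-0.114365, 0.178221) × (0.032104, 0.065956) = (-0.015426, -0.001822)  (running Σ = (-0.015426, -0.001822))
  m=-6: (-0.247241, -0.336983) × (-0.234151, -0.014190) = (0.053110, 0.082413)  (running Σ = (0.037684, 0.080592))
  m=-5: (0.350711, -0.095435) × (0.226989, -0.351007) = (0.046109, -0.144765)  (running Σ = (0.083793, -0.064173))
  m=-4: (0.003616, -0.035464) × (0.184042, 0.350726) = (0.013104, -0.005259)  (running Σ = (0.096897, -0.069432))
  m=-3: (0.313511, 0.158822) × (-0.030157, -0.000913) = (-0.009309, -0.005076)  (running Σ = (0.087587, -0.074507))
  m=-2: (-0.091920, 0.083025) × (-0.180912, 0.299240) = (-0.008215, -0.042526)  (running Σ = (0.079373, -0.117034))
  m=-1: (0.108666, 0.282428) × (-0.094176, -0.166985) = (0.036928, -0.044743)  (running Σ = (0.116300, -0.161777))
  m=0: (-0.164295, -0.000000) × (-0.299584, 0.000000) = (0.049220, 0.000000)  (running Σ = (0.165520, -0.161777))
  m=1: (-0.108666, 0.282428) × (0.094176, -0.166985) = (0.036928, 0.044743)  (running Σ = (0.202448, -0.117034))
  m=2: (-0.091920, -0.083025) × (-0.180912, -0.299240) = (-0.008215, 0.042526)  (running Σ = (0.194233, -0.074507))
  m=3: (-0.313511, 0.158822) × (0.030157, -0.000913) = (-0.009309, 0.005076)  (running Σ = (0.184924, -0.069432))
  m=4: (0.003616, 0.035464) × (0.184042, -0.350726) = (0.013104, 0.005259)  (running Σ = (0.198027, -0.064173))
  m=5: (-0.350711, -0.095435) × (-0.226989, -0.351007) = (0.046109, 0.144765)  (running Σ = (0.244137, 0.080592))
  m=6: (-0.247241, 0.336983) × (-0.234151, 0.014190) = (0.053110, -0.082413)  (running Σ = (0.297247, -0.001822))
  m=7: (0.114365, 0.178221) × (-0.032104, 0.065956) = (-0.015426, 0.001822)  (running Σ = (0.281821, 0.000000))
Σ over m = (0.281821, 0.000000); ×(4π/15) → (0.236098, 0.000000). Real part: 0.236098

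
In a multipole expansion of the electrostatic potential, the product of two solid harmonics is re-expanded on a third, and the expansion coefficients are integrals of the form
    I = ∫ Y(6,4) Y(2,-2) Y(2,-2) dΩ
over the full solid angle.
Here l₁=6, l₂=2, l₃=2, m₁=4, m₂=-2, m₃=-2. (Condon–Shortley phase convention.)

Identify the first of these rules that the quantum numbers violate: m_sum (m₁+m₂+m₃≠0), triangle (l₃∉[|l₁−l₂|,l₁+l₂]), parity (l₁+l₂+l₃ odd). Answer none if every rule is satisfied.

Σmᵢ = 0  ✓
l₃∈[|l₁−l₂|,l₁+l₂]=[4,8] required, l₃=2 fails  ✗
Σlᵢ = 10 ⇒ even

triangle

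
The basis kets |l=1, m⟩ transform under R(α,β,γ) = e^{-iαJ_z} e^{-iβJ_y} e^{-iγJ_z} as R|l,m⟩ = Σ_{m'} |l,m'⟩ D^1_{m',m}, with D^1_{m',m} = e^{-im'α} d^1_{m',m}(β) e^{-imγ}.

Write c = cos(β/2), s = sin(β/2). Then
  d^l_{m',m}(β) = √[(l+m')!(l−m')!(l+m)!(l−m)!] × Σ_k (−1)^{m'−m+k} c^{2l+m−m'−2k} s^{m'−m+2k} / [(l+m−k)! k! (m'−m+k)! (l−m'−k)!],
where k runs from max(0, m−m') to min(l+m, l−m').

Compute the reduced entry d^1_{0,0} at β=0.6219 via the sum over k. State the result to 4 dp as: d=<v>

d=0.8128

d^1_{0,0}(β=0.6219) via the finite sum:
With c≡cos(β/2)=0.952043 and s≡sin(β/2)=0.305963, N=[1·1·1·1]^{1/2}=1.000000
Admissible k: 0..1 (factorial args all ≥0)
  k=0: (−1)^0·1.0000/(1)·0.9520^2·0.3060^0 = +0.906387
  k=1: (−1)^1·1.0000/(1)·0.9520^0·0.3060^2 = -0.093613
d^1_{0,0}(0.6219) = +0.906387 -0.093613 = +0.812773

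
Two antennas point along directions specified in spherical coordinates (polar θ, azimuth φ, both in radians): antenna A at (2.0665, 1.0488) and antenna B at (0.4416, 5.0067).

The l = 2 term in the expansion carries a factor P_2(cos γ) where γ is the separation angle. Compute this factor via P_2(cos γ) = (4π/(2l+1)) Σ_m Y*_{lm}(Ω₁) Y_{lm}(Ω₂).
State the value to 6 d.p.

Summing Y*_{l m}(θ₁,φ₁)·Y_{l m}(θ₂,φ₂) over m ∈ [−2, 2]; prefactor 4π/(2·2+1) = 2.513274:
  [-2]  conj(Y_{2,-2})(Ω₁) = (-0.150270, 0.258359) ; Y_{2,-2}(Ω₂) = (-0.058682, 0.039174) ; Δ = (-0.001303, -0.021048)
  [-1]  conj(Y_{2,-1})(Ω₁) = (-0.161168, -0.280187) ; Y_{2,-1}(Ω₂) = (0.086590, 0.285668) ; Δ = (0.066085, -0.070302)
  [+0]  conj(Y_{2,0})(Ω₁) = (-0.101326, -0.000000) ; Y_{2,0}(Ω₂) = (0.457956, 0.000000) ; Δ = (-0.046403, -0.000000)
  [+1]  conj(Y_{2,1})(Ω₁) = (0.161168, -0.280187) ; Y_{2,1}(Ω₂) = (-0.086590, 0.285668) ; Δ = (0.066085, 0.070302)
  [+2]  conj(Y_{2,2})(Ω₁) = (-0.150270, -0.258359) ; Y_{2,2}(Ω₂) = (-0.058682, -0.039174) ; Δ = (-0.001303, 0.021048)
Accumulated sum (0.083161, -0.000000); after 4π/(2l+1) scaling, (0.209007, -0.000000) ⇒ P_2 = 0.209007

0.209007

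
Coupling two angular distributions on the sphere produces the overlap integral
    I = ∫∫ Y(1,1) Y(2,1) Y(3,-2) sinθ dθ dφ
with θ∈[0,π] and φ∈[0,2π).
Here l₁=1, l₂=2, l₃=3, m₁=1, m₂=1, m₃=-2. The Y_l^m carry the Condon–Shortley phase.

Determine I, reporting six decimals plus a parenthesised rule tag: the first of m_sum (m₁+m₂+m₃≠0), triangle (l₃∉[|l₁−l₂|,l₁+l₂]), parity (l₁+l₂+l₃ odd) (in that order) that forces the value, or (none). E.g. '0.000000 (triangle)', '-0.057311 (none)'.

Checks pass: Σm=0; 6 even; l₃=3∈[1,3].
(2·1+1)(2·2+1)(2·3+1) = 105
Δ: 0! 2! 4! / 7! → 1/105
sum: t=0:+1/4 = 1/4
3j²(1 2 3; 0 0 0) = Δ·Π!·Σ² = 3/35  (sign -1)
sum: t=0:+1/12 = 1/12
3j²(1 2 3; 1 1 -2) = Δ·Π!·Σ² = 2/21  (sign -1)
combine: 4πI² = 105·3/35·2/21 = 6/7
take √, sign +1: I = 0.26116903
No selection rule forces the value: the integral is nonzero (none).

0.261169 (none)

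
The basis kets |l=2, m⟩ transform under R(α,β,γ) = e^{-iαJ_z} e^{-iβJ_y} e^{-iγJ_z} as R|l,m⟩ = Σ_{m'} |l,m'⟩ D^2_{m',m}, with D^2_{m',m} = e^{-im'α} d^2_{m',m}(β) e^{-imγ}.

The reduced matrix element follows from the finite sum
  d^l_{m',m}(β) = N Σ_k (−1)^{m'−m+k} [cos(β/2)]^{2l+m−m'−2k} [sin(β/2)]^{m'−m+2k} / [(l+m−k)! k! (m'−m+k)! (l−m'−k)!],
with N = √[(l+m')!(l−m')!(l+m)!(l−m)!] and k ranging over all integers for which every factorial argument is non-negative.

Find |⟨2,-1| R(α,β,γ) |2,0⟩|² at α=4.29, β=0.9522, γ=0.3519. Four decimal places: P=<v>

P=0.3348

D^2_{-1,0}(4.2900,0.9522,0.3519) = e^{-i·-1·4.2900}·d^2_{-1,0}(0.9522)·e^{-i·0·0.3519}. Compute d first:
With c≡cos(β/2)=0.888789 and s≡sin(β/2)=0.458316, N=[1·6·2·2]^{1/2}=4.898979
Admissible k: 1..2 (factorial args all ≥0)
  k=1: (−1)^0·4.8990/(2)·0.8888^3·0.4583^1 = +0.788201
  k=2: (−1)^1·4.8990/(2)·0.8888^1·0.4583^3 = -0.209590
d^2_{-1,0}(0.9522) = +0.788201 -0.209590 = +0.578611
|D^2_{-1,0}|² = |d^2_{-1,0}(β)|² = (+0.578611)² = 0.334791 (the z-rotation phases have unit modulus)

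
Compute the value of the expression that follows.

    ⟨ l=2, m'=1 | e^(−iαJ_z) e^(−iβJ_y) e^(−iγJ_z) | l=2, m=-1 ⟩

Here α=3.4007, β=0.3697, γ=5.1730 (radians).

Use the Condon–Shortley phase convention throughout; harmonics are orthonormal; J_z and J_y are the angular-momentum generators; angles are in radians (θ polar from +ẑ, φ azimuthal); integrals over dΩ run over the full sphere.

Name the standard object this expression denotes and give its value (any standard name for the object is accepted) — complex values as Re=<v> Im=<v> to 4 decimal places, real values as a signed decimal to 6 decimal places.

Wigner D-matrix element, Re=-0.0194 Im=0.0948

This is a Wigner D-matrix element — the rotation-matrix element ⟨l m'| R(α,β,γ) |l m⟩ in the angular-momentum basis.
D^2_{1,-1}(3.4007,0.3697,5.1730) = e^{-i·1·3.4007}·d^2_{1,-1}(0.3697)·e^{-i·-1·5.1730}. Compute d first:
With c≡cos(β/2)=0.982964 and s≡sin(β/2)=0.183799, N=[6·1·1·6]^{1/2}=6.000000
k∈{0,1} keeps every argument non-negative
  k=0: (−1)^2·6.0000/(2)·0.9830^2·0.1838^2 = +0.097923
  k=1: (−1)^3·6.0000/(6)·0.9830^0·0.1838^4 = -0.001141
d^2_{1,-1}(0.3697) = +0.097923 -0.001141 = +0.096781
Attach z-rotation phases: D = e^{-i(1)(3.4007)}·(+0.096781)·e^{-i(-1)(5.1730)} = -0.019370+0.094823i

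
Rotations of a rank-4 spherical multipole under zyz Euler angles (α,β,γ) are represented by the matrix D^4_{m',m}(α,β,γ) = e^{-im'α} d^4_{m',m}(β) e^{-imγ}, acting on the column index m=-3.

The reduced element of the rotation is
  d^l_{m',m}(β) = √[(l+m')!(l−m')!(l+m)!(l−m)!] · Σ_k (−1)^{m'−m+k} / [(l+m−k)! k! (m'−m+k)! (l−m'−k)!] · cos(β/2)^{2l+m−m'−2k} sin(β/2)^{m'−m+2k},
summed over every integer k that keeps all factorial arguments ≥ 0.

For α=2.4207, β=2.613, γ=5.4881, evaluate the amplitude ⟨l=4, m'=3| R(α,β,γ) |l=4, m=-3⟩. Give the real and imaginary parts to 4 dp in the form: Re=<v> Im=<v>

Re=0.3583 Im=-0.0811

First d^4_{3,-3}(β=2.6130), then the phase factors e^{-i(3)α} and e^{-i(-3)γ}:
c=cos(2.613000/2)=0.261230, s=sin(2.613000/2)=0.965277; N=√[5040·1·1·5040]=5040.000000
The bounds max(0,m−m')=0 and min(l+m,l−m')=1 give 2 terms
  k=0: (−1)^6·5040.0000/(720)·0.2612^2·0.9653^6 = +0.386416
  k=1: (−1)^7·5040.0000/(5040)·0.2612^0·0.9653^8 = -0.753727
d^4_{3,-3}(2.6130) = +0.386416 -0.753727 = -0.367311
Phases: e^{-i·(3)·2.4207}=+0.557924-0.829892i, e^{-i·(-3)·5.4881}=-0.727355-0.686262i ⇒ D=+0.358250-0.081082i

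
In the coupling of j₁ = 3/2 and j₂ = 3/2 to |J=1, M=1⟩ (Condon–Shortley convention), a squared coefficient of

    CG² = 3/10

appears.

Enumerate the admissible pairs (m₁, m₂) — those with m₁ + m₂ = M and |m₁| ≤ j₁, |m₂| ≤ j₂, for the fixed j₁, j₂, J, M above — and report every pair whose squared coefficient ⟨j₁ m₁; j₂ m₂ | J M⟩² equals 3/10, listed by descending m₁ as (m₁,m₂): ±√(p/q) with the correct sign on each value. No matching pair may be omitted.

Admissible pairs with m₁+m₂ = M = 1: (-1/2,3/2), (1/2,1/2), (3/2,-1/2)
  (m₁,m₂)=(3/2,-1/2): CG² = 3/10, CG = +√(3/10)   ← matches the target
  (m₁,m₂)=(1/2,1/2): CG² = 2/5, CG = −√(2/5)
  (m₁,m₂)=(-1/2,3/2): CG² = 3/10, CG = +√(3/10)   ← matches the target
Pairs with CG² = 3/10: (3/2,-1/2): +√(3/10); (-1/2,3/2): +√(3/10)

(3/2,-1/2): +√(3/10); (-1/2,3/2): +√(3/10)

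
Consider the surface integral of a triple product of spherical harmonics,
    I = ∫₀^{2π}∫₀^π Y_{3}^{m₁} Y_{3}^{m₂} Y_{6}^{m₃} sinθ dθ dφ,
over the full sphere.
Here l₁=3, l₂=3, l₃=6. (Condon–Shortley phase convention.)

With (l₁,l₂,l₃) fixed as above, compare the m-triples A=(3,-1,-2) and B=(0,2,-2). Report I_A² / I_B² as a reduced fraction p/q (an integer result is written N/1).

l's match ⇒ only the (l;m) 3-j factors differ between A and B.
A: triangle coeff Δ(3,3,6) = 1/12012; Σ_t [0,0]: t=0:+1/34560 = 1/34560; (3j)²=1/429 [(3 3 6; 3 -1 -2)], sign=+1
B: triangle coeff Δ(3,3,6) = 1/12012; Σ_t [0,0]: t=0:+1/4320 = 1/4320; (3j)²=8/429 [(3 3 6; 0 2 -2)], sign=+1
I_A²/I_B² = (1/429)/(8/429) = 1/8

1/8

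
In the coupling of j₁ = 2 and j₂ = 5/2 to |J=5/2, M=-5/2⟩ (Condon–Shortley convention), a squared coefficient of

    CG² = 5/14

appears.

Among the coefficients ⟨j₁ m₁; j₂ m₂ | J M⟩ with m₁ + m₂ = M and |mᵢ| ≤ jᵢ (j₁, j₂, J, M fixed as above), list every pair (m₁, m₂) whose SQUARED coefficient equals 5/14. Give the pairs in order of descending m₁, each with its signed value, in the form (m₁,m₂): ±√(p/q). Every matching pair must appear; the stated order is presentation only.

Admissible pairs with m₁+m₂ = M = -5/2: (-2,-1/2), (-1,-3/2), (0,-5/2)
  (m₁,m₂)=(0,-5/2): CG² = 5/14, CG = +√(5/14)   ← matches the target
  (m₁,m₂)=(-1,-3/2): CG² = 3/7, CG = −√(3/7)
  (m₁,m₂)=(-2,-1/2): CG² = 3/14, CG = +√(3/14)
Pairs with CG² = 5/14: (0,-5/2): +√(5/14)

(0,-5/2): +√(5/14)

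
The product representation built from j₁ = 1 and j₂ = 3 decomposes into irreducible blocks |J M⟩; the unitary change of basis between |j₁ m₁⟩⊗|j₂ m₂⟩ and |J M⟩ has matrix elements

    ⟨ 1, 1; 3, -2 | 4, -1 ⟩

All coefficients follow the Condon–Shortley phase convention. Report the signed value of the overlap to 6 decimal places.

triangle: 0!·2!·6!/9! = 1440/362880
(j±m)!: 2!·0!·1!·5!·3!·5! = 172800
prefactor² = (2J+1)·Δ·N² = 43200/7
  k=0: +1/(0!·0!·0!·1!·2!·5!) = 1/240
Σ = 1/240  ⇒  CG² = 43200/7·(1/240)² = 3/28
CG = +√(3/28) = +0.327327

+√(3/28) = +0.327327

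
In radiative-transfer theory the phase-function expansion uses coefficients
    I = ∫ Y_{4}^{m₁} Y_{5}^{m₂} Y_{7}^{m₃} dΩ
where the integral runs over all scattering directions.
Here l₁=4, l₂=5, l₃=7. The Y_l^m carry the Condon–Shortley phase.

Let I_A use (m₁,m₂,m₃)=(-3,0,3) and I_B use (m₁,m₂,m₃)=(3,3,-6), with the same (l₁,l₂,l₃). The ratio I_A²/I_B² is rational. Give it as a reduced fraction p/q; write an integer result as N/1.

686/715

Same 4,5,7: normalisation and zero-m 3j drop out of the ratio.
A: Δ: 2! 6! 8! / 17! → 1/6126120; sum: t=1:−1/414720 t=2:+1/172800 = 7/2073600; 3j²(4 5 7; -3 0 3) = Δ·Π!·Σ² = 343/29172  (sign +1)
B: Δ: 2! 6! 8! / 17! → 1/6126120; sum: t=0:+1/9676800 t=1:−1/3628800 = -1/5806080; 3j²(4 5 7; 3 3 -6) = Δ·Π!·Σ² = 5/408  (sign +1)
I_A²/I_B² = (343/29172)/(5/408) = 686/715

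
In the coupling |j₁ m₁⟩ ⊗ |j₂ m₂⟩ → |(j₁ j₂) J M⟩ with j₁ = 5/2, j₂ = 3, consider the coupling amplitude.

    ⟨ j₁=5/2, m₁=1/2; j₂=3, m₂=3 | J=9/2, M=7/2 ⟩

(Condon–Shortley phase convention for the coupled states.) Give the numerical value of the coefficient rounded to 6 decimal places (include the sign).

−√(16/33) ≈ -0.696311

triangle: 1!·4!·5!/11! = 2880/39916800
(j±m)!: 3!·2!·6!·0!·8!·1! = 348364800
prefactor² = (2J+1)·Δ·N² = 2764800/11
  k=1: −1/(1!·0!·1!·5!·3!·0!) = -1/720
Σ = -1/720  ⇒  CG² = 2764800/11·(-1/720)² = 16/33
CG = −√(16/33) = -0.696311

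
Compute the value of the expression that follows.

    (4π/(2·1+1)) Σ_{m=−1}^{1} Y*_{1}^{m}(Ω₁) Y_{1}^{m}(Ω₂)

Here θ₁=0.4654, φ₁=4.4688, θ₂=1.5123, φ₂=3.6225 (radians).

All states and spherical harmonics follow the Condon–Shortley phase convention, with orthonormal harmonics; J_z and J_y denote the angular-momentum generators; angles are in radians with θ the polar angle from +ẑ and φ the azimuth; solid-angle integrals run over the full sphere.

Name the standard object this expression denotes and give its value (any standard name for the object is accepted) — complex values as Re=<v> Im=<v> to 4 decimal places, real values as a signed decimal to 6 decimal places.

Legendre polynomial (addition theorem), +0.349169

This sum is the spherical-harmonic addition theorem: it equals the Legendre polynomial P_l(cos γ) of the angle γ between the two directions.
Expand P_1 via completeness: Σ_{m} conj(Y_{1,m}) at Ω₁ times Y_{1,m} at Ω₂ —
  m=-1: (-0.037396-0.150474i) × (-0.305783+0.159547i) = +0.035443+0.040046i  (running Σ = +0.035443+0.040046i)
  m=0: (+0.436636-0.000000i) × (+0.028565+0.000000i) = +0.012473+0.000000i  (running Σ = +0.047915+0.040046i)
  m=1: (+0.037396-0.150474i) × (+0.305783+0.159547i) = +0.035443-0.040046i  (running Σ = +0.083358+0.000000i)
Accumulated sum +0.083358+0.000000i; after 4π/(2l+1) scaling, +0.349169+0.000000i ⇒ P_1 = 0.349169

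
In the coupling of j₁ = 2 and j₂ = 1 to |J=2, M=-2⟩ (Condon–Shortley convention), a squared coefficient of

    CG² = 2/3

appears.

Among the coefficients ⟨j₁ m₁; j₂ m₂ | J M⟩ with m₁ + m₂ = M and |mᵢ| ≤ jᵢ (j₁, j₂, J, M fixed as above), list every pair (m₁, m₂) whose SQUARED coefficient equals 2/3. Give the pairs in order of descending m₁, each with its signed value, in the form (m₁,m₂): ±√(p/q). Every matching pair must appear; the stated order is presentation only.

(-2,0): −√(2/3)

Admissible pairs with m₁+m₂ = M = -2: (-2,0), (-1,-1)
  (m₁,m₂)=(-1,-1): CG² = 1/3, CG = +√(1/3)
  (m₁,m₂)=(-2,0): CG² = 2/3, CG = −√(2/3)   ← matches the target
Pairs with CG² = 2/3: (-2,0): −√(2/3)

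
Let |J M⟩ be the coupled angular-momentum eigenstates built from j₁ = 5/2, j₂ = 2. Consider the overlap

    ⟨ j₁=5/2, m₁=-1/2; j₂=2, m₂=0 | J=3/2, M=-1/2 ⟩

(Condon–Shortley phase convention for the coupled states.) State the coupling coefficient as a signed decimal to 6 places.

triangle: 3!·2!·1!/7! = 12/5040
(j±m)!: 2!·3!·2!·2!·1!·2! = 96
prefactor² = (2J+1)·Δ·N² = 32/35
  k=1: −1/(1!·2!·2!·1!·0!·0!) = -1/4
  k=2: +1/(2!·1!·1!·0!·1!·1!) = 1/2
Σ = 1/4  ⇒  CG² = 32/35·(1/4)² = 2/35
CG = +√(2/35) = +0.239046

+0.239046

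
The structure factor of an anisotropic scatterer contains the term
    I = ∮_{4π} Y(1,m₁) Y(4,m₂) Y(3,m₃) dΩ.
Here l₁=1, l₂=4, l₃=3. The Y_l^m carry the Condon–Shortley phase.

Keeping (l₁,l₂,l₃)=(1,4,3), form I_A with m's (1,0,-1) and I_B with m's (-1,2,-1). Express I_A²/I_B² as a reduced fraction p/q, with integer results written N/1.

2/5

Same 1,4,3: normalisation and zero-m 3j drop out of the ratio.
A: Δ: 2! 0! 6! / 9! → 1/252; sum: t=0:+1/96 = 1/96; 3j²(1 4 3; 1 0 -1) = Δ·Π!·Σ² = 1/42  (sign +1)
B: Δ: 2! 0! 6! / 9! → 1/252; sum: t=2:+1/96 = 1/96; 3j²(1 4 3; -1 2 -1) = Δ·Π!·Σ² = 5/84  (sign +1)
I_A²/I_B² = (1/42)/(5/84) = 2/5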